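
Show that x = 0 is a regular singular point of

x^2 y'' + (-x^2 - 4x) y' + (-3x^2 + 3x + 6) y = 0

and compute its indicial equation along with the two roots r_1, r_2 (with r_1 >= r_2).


Divide by x^2 to reach normal form y'' + P_1(x) y' + P_2(x) y = 0 with P_1(x) = -1 - 4/x and P_2(x) = -3 + 3/x + 6/x^2.
x = 0 is a singular point because the y'-coefficient -1 - 4/x has a pole at x = 0 and the y-coefficient -3 + 3/x + 6/x^2 has a pole at x = 0.
It is a regular singular point because x P_1(x) = p(x) = -x - 4 and x^2 P_2(x) = q(x) = -3x^2 + 3x + 6 are polynomials, hence analytic at x = 0.
p(0) = -4,  q(0) = 6.
Indicial equation: r(r-1) + p(0) r + q(0) = 0, i.e. r^2 + (p(0) - 1) r + q(0) = 0, i.e. r^2 - 5 r + 6 = 0.
Discriminant: (-5)^2 - 4(6) = 1, so r = (5 ± 1)/2.
Solving: r_1 = 3, r_2 = 2.

indicial: r^2 - 5 r + 6 = 0; roots r_1 = 3, r_2 = 2


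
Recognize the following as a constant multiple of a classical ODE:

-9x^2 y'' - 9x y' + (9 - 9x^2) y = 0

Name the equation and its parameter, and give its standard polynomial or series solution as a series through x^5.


All three coefficients share the factor -9; dividing through by -9 gives  x^2 y'' + x y' + (x^2 - 1) y = 0.
This matches the Bessel equation x^2 y'' + x y' + (x^2 - nu^2) y = 0 with nu^2 = 1, so nu = 1; the solution bounded at x = 0 is J_1(x).
Frobenius at x = 0: indicial roots ±nu; for r = nu the recurrence k(k + 2nu) c_k = -c_{k-2} gives the standard series J_nu(x) = sum_{k>=0} (-1)^k / (k! (k+nu)!) (x/2)^(2k+nu). Evaluate the first 3 terms:
  k = 0: (-1)^0 / (0! * 1! * 2^1) x^1 = 1/(1*1*2) x^1 = (1/2) x^1
  k = 1: (-1)^1 / (1! * 2! * 2^3) x^3 = -1/(1*2*8) x^3 = (-1/16) x^3
  k = 2: (-1)^2 / (2! * 3! * 2^5) x^5 = 1/(2*6*32) x^5 = (1/384) x^5
Hence J_1(x) = x^5/384 - x^3/16 + x/2 + ....

J_1(x); series = x^5/384 - x^3/16 + x/2


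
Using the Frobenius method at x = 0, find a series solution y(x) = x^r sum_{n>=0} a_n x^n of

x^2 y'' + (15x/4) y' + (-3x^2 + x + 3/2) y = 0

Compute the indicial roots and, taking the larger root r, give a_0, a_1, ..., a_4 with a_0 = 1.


Write in Frobenius form y'' + (p(x)/x) y' + (q(x)/x^2) y = 0:
  p(x) = 15/4,  q(x) = -3x^2 + x + 3/2.
Indicial equation: r(r-1) + (15/4) r + (3/2) = 0 -> roots r_1 = -3/4, r_2 = -2.
Take r = r_1 = -3/4. Let y(x) = x^r sum_{n>=0} a_n x^n with a_0 = 1.
Substitute y = x^r sum a_n x^n and match x^{r+n}. The recurrence is
  D(n) a_n + 1 a_{n-1} - 3 a_{n-2} = 0,  where D(n) = (r+n)(r+n-1) + (15/4)(r+n) + (3/2).
  a_n = [-1 a_{n-1} + 3 a_{n-2}] / D(n).
Since the indicial polynomial factors as (r - r_1)(r - r_2), D(n) = (r_1 + n - r_1)(r_1 + n - r_2) = n(n + 5/4).
Evaluating step by step (a_0 = 1):
  n = 1: D(1) = 1(1 + 5/4) = 9/4; numerator = -1(1) = -1; a_1 = (-1)/(9/4) = -4/9
  n = 2: D(2) = 2(2 + 5/4) = 13/2; numerator = -1(-4/9) + 3(1) = 31/9; a_2 = (31/9)/(13/2) = 62/117
  n = 3: D(3) = 3(3 + 5/4) = 51/4; numerator = -1(62/117) + 3(-4/9) = -218/117; a_3 = (-218/117)/(51/4) = -872/5967
  n = 4: D(4) = 4(4 + 5/4) = 21; numerator = -1(-872/5967) + 3(62/117) = 10358/5967; a_4 = (10358/5967)/(21) = 10358/125307

r = -3/4; a_0 = 1; a_1 = -4/9; a_2 = 62/117; a_3 = -872/5967; a_4 = 10358/125307


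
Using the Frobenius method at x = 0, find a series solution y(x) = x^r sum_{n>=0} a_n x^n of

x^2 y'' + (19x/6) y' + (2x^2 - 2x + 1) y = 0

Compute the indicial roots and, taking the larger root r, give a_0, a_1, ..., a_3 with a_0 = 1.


Write in Frobenius form y'' + (p(x)/x) y' + (q(x)/x^2) y = 0:
  p(x) = 19/6,  q(x) = 2x^2 - 2x + 1.
Indicial equation: r(r-1) + (19/6) r + (1) = 0 -> roots r_1 = -2/3, r_2 = -3/2.
Take r = r_1 = -2/3. Let y(x) = x^r sum_{n>=0} a_n x^n with a_0 = 1.
Substitute y = x^r sum a_n x^n and match x^{r+n}. The recurrence is
  D(n) a_n - 2 a_{n-1} + 2 a_{n-2} = 0,  where D(n) = (r+n)(r+n-1) + (19/6)(r+n) + (1).
  a_n = [2 a_{n-1} - 2 a_{n-2}] / D(n).
Since the indicial polynomial factors as (r - r_1)(r - r_2), D(n) = (r_1 + n - r_1)(r_1 + n - r_2) = n(n + 5/6).
Evaluating step by step (a_0 = 1):
  n = 1: D(1) = 1(1 + 5/6) = 11/6; numerator = 2(1) = 2; a_1 = (2)/(11/6) = 12/11
  n = 2: D(2) = 2(2 + 5/6) = 17/3; numerator = 2(12/11) - 2(1) = 2/11; a_2 = (2/11)/(17/3) = 6/187
  n = 3: D(3) = 3(3 + 5/6) = 23/2; numerator = 2(6/187) - 2(12/11) = -36/17; a_3 = (-36/17)/(23/2) = -72/391

r = -2/3; a_0 = 1; a_1 = 12/11; a_2 = 6/187; a_3 = -72/391


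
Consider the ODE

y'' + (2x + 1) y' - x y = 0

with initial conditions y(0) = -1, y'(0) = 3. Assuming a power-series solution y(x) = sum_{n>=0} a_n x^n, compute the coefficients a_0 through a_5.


Ansatz: y(x) = sum_{n>=0} a_n x^n, so y'(x) = sum_{n>=1} n a_n x^(n-1) and y''(x) = sum_{n>=2} n(n-1) a_n x^(n-2).
Substitute into P(x) y'' + Q(x) y' + R(x) y = 0 with P(x) = 1, Q(x) = 2x + 1, R(x) = -x, and match powers of x.
Initial conditions: a_0 = -1, a_1 = 3.
Setting the coefficient of each power of x to zero and solving order by order (substituting the coefficients already found):
  x^0: 2 a_2 + a_1 = 0  ->  2 a_2 = -a_1 = -3  ->  a_2 = -3/2
  x^1: 6 a_3 + 2 a_2 + 2 a_1 - a_0 = 0  ->  6 a_3 = -2 a_2 - 2 a_1 + a_0 = -4  ->  a_3 = -2/3
  x^2: 12 a_4 + 3 a_3 + 4 a_2 - a_1 = 0  ->  12 a_4 = -3 a_3 - 4 a_2 + a_1 = 11  ->  a_4 = 11/12
  x^3: 20 a_5 + 4 a_4 + 6 a_3 - a_2 = 0  ->  20 a_5 = -4 a_4 - 6 a_3 + a_2 = -7/6  ->  a_5 = -7/120
Truncated series: y(x) = -1 + 3 x - (3/2) x^2 - (2/3) x^3 + (11/12) x^4 - (7/120) x^5 + O(x^6).

a_0 = -1; a_1 = 3; a_2 = -3/2; a_3 = -2/3; a_4 = 11/12; a_5 = -7/120


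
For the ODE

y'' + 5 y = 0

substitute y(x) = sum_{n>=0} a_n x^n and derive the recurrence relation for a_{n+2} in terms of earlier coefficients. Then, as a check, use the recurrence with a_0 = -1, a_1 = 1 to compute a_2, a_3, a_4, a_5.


Substitute y = sum_n a_n x^n into y'' + (const) y = 0.
y''(x) = sum_{n>=0} (n+2)(n+1) a_{n+2} x^n.
The ODE becomes sum_n [(n+2)(n+1) a_{n+2} + 5 a_n] x^n = 0.
Setting each coefficient to zero gives the recurrence:
  (n+2)(n+1) a_{n+2} + 5 a_n = 0,
  a_{n+2} = -5 / ((n+1)(n+2)) a_n.

Check with a_0 = -1, a_1 = 1 (apply the recurrence for n = 0, 1, 2, 3): a_0 = -1, a_1 = 1, a_2 = 5/2, a_3 = -5/6, a_4 = -25/24, a_5 = 5/24.

a_{n+2} = -5/((n+1)(n+2)) * a_n; check: a_0 = -1, a_1 = 1, a_2 = 5/2, a_3 = -5/6, a_4 = -25/24, a_5 = 5/24


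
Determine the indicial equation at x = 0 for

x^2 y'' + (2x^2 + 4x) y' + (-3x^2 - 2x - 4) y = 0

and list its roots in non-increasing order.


Divide by x^2 to reach normal form y'' + P_1(x) y' + P_2(x) y = 0 with P_1(x) = 2 + 4/x and P_2(x) = -3 - 2/x - 4/x^2.
x = 0 is a singular point because the y'-coefficient 2 + 4/x has a pole at x = 0 and the y-coefficient -3 - 2/x - 4/x^2 has a pole at x = 0.
It is a regular singular point because x P_1(x) = p(x) = 2x + 4 and x^2 P_2(x) = q(x) = -3x^2 - 2x - 4 are polynomials, hence analytic at x = 0.
p(0) = 4,  q(0) = -4.
Indicial equation: r(r-1) + p(0) r + q(0) = 0, i.e. r^2 + (p(0) - 1) r + q(0) = 0, i.e. r^2 + 3 r - 4 = 0.
Discriminant: (3)^2 - 4(-4) = 25, so r = (-3 ± 5)/2.
Solving: r_1 = 1, r_2 = -4.

indicial: r^2 + 3 r - 4 = 0; roots r_1 = 1, r_2 = -4


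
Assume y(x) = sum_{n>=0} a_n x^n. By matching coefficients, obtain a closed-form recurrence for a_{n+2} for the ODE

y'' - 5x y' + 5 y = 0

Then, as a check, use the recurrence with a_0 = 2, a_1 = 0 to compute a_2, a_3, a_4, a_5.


Substitute y = sum_n a_n x^n.
y''(x) has coefficient (n+2)(n+1) a_{n+2} at x^n;
-5 x y'(x) has coefficient -5 n a_n at x^n (shift);
5 y(x) has coefficient 5 a_n at x^n.
Matching x^n: (n+2)(n+1) a_{n+2} + (-5n + 5) a_n = 0.
Thus a_{n+2} = (5n - 5) / ((n+1)(n+2)) * a_n.

Check with a_0 = 2, a_1 = 0 (apply the recurrence for n = 0, 1, 2, 3): a_0 = 2, a_1 = 0, a_2 = -5, a_3 = 0, a_4 = -25/12, a_5 = 0.

a_(n+2) = (5n - 5) / ((n+1)(n+2)) * a_n; check: a_0 = 2, a_1 = 0, a_2 = -5, a_3 = 0, a_4 = -25/12, a_5 = 0


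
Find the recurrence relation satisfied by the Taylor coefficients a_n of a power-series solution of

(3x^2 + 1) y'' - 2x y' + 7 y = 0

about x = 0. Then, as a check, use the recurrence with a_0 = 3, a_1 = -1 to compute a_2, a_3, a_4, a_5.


Substitute y = sum_n a_n x^n.
(1 + 3 x^2) y'' contributes (n+2)(n+1) a_{n+2} + 3 n(n-1) a_n at x^n.
-2 x y'(x) contributes -2 n a_n at x^n.
7 y(x) contributes 7 a_n at x^n.
Matching x^n: (n+2)(n+1) a_{n+2} + (3 n(n-1) - 2 n + 7) a_n = 0.
Thus a_{n+2} = (-3 n(n-1) + 2 n - 7) / ((n+1)(n+2)) * a_n.

Check with a_0 = 3, a_1 = -1 (apply the recurrence for n = 0, 1, 2, 3): a_0 = 3, a_1 = -1, a_2 = -21/2, a_3 = 5/6, a_4 = 63/8, a_5 = -19/24.

a_(n+2) = (-3 n(n-1) + 2 n - 7) / ((n+1)(n+2)) * a_n; check: a_0 = 3, a_1 = -1, a_2 = -21/2, a_3 = 5/6, a_4 = 63/8, a_5 = -19/24


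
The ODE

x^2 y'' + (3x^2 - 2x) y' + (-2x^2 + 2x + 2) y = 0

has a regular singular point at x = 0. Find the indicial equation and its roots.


Divide by x^2 to reach normal form y'' + P_1(x) y' + P_2(x) y = 0 with P_1(x) = 3 - 2/x and P_2(x) = -2 + 2/x + 2/x^2.
x = 0 is a singular point because the y'-coefficient 3 - 2/x has a pole at x = 0 and the y-coefficient -2 + 2/x + 2/x^2 has a pole at x = 0.
It is a regular singular point because x P_1(x) = p(x) = 3x - 2 and x^2 P_2(x) = q(x) = -2x^2 + 2x + 2 are polynomials, hence analytic at x = 0.
p(0) = -2,  q(0) = 2.
Indicial equation: r(r-1) + p(0) r + q(0) = 0, i.e. r^2 + (p(0) - 1) r + q(0) = 0, i.e. r^2 - 3 r + 2 = 0.
Discriminant: (-3)^2 - 4(2) = 1, so r = (3 ± 1)/2.
Solving: r_1 = 2, r_2 = 1.

indicial: r^2 - 3 r + 2 = 0; roots r_1 = 2, r_2 = 1


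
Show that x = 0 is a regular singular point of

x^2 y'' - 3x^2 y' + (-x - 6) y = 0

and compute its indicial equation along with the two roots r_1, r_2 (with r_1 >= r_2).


Divide by x^2 to reach normal form y'' + P_1(x) y' + P_2(x) y = 0 with P_1(x) = -3 and P_2(x) = -1/x - 6/x^2.
x = 0 is a singular point because the y-coefficient -1/x - 6/x^2 has a pole at x = 0.
It is a regular singular point because x P_1(x) = p(x) = -3x and x^2 P_2(x) = q(x) = -x - 6 are polynomials, hence analytic at x = 0.
p(0) = 0,  q(0) = -6.
Indicial equation: r(r-1) + p(0) r + q(0) = 0, i.e. r^2 + (p(0) - 1) r + q(0) = 0, i.e. r^2 - 1 r - 6 = 0.
Discriminant: (-1)^2 - 4(-6) = 25, so r = (1 ± 5)/2.
Solving: r_1 = 3, r_2 = -2.

indicial: r^2 - 1 r - 6 = 0; roots r_1 = 3, r_2 = -2


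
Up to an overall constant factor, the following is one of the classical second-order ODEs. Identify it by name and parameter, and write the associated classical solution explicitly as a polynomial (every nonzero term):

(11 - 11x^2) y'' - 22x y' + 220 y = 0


All three coefficients share the factor 11; dividing through by 11 gives  (1 - x^2) y'' - 2x y' + 20 y = 0.
This matches the Legendre equation (1 - x^2) y'' - 2x y' + n(n+1) y = 0 (note the -2x y' term) with n(n+1) = 20, so n = 4; the polynomial solution is P_4(x).
With y = sum_k a_k x^k, matching x^k gives (k+2)(k+1) a_{k+2} = [k(k+1) - n(n+1)] a_k = (k - 4)(k + 5) a_k. The right side vanishes at k = 4, so the series with the parity of 4 terminates at degree 4.
Standard normalization (P_n(1) = 1): leading coefficient (2n)!/(2^n (n!)^2) = 40320/(16*576) = 35/8, so a_4 = 35/8. Work downward with a_k = (k+1)(k+2) a_{k+2} / ((k - 4)(k + 5)):
  a_2 = (3)(4)(35/8) / ((2 - 4)(2 + 5)) = (105/2)/(-14) = -15/4
  a_0 = (1)(2)(-15/4) / ((0 - 4)(0 + 5)) = (-15/2)/(-20) = 3/8
Hence P_4(x) = 35 x^4/8 - 15 x^2/4 + 3/8.

P_4(x); series = 35 x^4/8 - 15 x^2/4 + 3/8


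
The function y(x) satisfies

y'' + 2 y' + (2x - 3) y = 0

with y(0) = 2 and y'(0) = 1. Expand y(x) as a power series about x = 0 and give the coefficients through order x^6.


Ansatz: y(x) = sum_{n>=0} a_n x^n, so y'(x) = sum_{n>=1} n a_n x^(n-1) and y''(x) = sum_{n>=2} n(n-1) a_n x^(n-2).
Substitute into P(x) y'' + Q(x) y' + R(x) y = 0 with P(x) = 1, Q(x) = 2, R(x) = 2x - 3, and match powers of x.
Initial conditions: a_0 = 2, a_1 = 1.
Setting the coefficient of each power of x to zero and solving order by order (substituting the coefficients already found):
  x^0: 2 a_2 + 2 a_1 - 3 a_0 = 0  ->  2 a_2 = -2 a_1 + 3 a_0 = 4  ->  a_2 = 2
  x^1: 6 a_3 + 4 a_2 - 3 a_1 + 2 a_0 = 0  ->  6 a_3 = -4 a_2 + 3 a_1 - 2 a_0 = -9  ->  a_3 = -3/2
  x^2: 12 a_4 + 6 a_3 - 3 a_2 + 2 a_1 = 0  ->  12 a_4 = -6 a_3 + 3 a_2 - 2 a_1 = 13  ->  a_4 = 13/12
  x^3: 20 a_5 + 8 a_4 - 3 a_3 + 2 a_2 = 0  ->  20 a_5 = -8 a_4 + 3 a_3 - 2 a_2 = -103/6  ->  a_5 = -103/120
  x^4: 30 a_6 + 10 a_5 - 3 a_4 + 2 a_3 = 0  ->  30 a_6 = -10 a_5 + 3 a_4 - 2 a_3 = 89/6  ->  a_6 = 89/180
Truncated series: y(x) = 2 + x + 2 x^2 - (3/2) x^3 + (13/12) x^4 - (103/120) x^5 + (89/180) x^6 + O(x^7).

a_0 = 2; a_1 = 1; a_2 = 2; a_3 = -3/2; a_4 = 13/12; a_5 = -103/120; a_6 = 89/180


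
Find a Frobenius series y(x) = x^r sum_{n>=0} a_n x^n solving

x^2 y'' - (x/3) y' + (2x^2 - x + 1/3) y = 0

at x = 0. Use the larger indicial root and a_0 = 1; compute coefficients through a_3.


Write in Frobenius form y'' + (p(x)/x) y' + (q(x)/x^2) y = 0:
  p(x) = -1/3,  q(x) = 2x^2 - x + 1/3.
Indicial equation: r(r-1) + (-1/3) r + (1/3) = 0 -> roots r_1 = 1, r_2 = 1/3.
Take r = r_1 = 1. Let y(x) = x^r sum_{n>=0} a_n x^n with a_0 = 1.
Substitute y = x^r sum a_n x^n and match x^{r+n}. The recurrence is
  D(n) a_n - 1 a_{n-1} + 2 a_{n-2} = 0,  where D(n) = (r+n)(r+n-1) + (-1/3)(r+n) + (1/3).
  a_n = [1 a_{n-1} - 2 a_{n-2}] / D(n).
Since the indicial polynomial factors as (r - r_1)(r - r_2), D(n) = (r_1 + n - r_1)(r_1 + n - r_2) = n(n + 2/3).
Evaluating step by step (a_0 = 1):
  n = 1: D(1) = 1(1 + 2/3) = 5/3; numerator = 1(1) = 1; a_1 = (1)/(5/3) = 3/5
  n = 2: D(2) = 2(2 + 2/3) = 16/3; numerator = 1(3/5) - 2(1) = -7/5; a_2 = (-7/5)/(16/3) = -21/80
  n = 3: D(3) = 3(3 + 2/3) = 11; numerator = 1(-21/80) - 2(3/5) = -117/80; a_3 = (-117/80)/(11) = -117/880

r = 1; a_0 = 1; a_1 = 3/5; a_2 = -21/80; a_3 = -117/880


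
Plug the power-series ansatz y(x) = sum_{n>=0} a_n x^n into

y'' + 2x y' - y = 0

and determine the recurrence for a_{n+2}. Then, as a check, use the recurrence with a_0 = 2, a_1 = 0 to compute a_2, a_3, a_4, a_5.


Substitute y = sum_n a_n x^n.
y''(x) has coefficient (n+2)(n+1) a_{n+2} at x^n;
2 x y'(x) has coefficient 2 n a_n at x^n (shift);
-y(x) has coefficient -1 a_n at x^n.
Matching x^n: (n+2)(n+1) a_{n+2} + (2n - 1) a_n = 0.
Thus a_{n+2} = (-2n + 1) / ((n+1)(n+2)) * a_n.

Check with a_0 = 2, a_1 = 0 (apply the recurrence for n = 0, 1, 2, 3): a_0 = 2, a_1 = 0, a_2 = 1, a_3 = 0, a_4 = -1/4, a_5 = 0.

a_(n+2) = (-2n + 1) / ((n+1)(n+2)) * a_n; check: a_0 = 2, a_1 = 0, a_2 = 1, a_3 = 0, a_4 = -1/4, a_5 = 0


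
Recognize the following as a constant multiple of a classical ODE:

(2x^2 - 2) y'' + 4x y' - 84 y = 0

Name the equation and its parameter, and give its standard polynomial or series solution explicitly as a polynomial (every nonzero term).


All three coefficients share the factor -2; dividing through by -2 gives  (1 - x^2) y'' - 2x y' + 42 y = 0.
This matches the Legendre equation (1 - x^2) y'' - 2x y' + n(n+1) y = 0 (note the -2x y' term) with n(n+1) = 42, so n = 6; the polynomial solution is P_6(x).
With y = sum_k a_k x^k, matching x^k gives (k+2)(k+1) a_{k+2} = [k(k+1) - n(n+1)] a_k = (k - 6)(k + 7) a_k. The right side vanishes at k = 6, so the series with the parity of 6 terminates at degree 6.
Standard normalization (P_n(1) = 1): leading coefficient (2n)!/(2^n (n!)^2) = 479001600/(64*518400) = 231/16, so a_6 = 231/16. Work downward with a_k = (k+1)(k+2) a_{k+2} / ((k - 6)(k + 7)):
  a_4 = (5)(6)(231/16) / ((4 - 6)(4 + 7)) = (3465/8)/(-22) = -315/16
  a_2 = (3)(4)(-315/16) / ((2 - 6)(2 + 7)) = (-945/4)/(-36) = 105/16
  a_0 = (1)(2)(105/16) / ((0 - 6)(0 + 7)) = (105/8)/(-42) = -5/16
Hence P_6(x) = 231 x^6/16 - 315 x^4/16 + 105 x^2/16 - 5/16.

P_6(x); series = 231 x^6/16 - 315 x^4/16 + 105 x^2/16 - 5/16


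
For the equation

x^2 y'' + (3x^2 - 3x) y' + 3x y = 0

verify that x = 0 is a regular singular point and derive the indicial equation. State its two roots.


Divide by x^2 to reach normal form y'' + P_1(x) y' + P_2(x) y = 0 with P_1(x) = 3 - 3/x and P_2(x) = 3/x.
x = 0 is a singular point because the y'-coefficient 3 - 3/x has a pole at x = 0 and the y-coefficient 3/x has a pole at x = 0.
It is a regular singular point because x P_1(x) = p(x) = 3x - 3 and x^2 P_2(x) = q(x) = 3x are polynomials, hence analytic at x = 0.
p(0) = -3,  q(0) = 0.
Indicial equation: r(r-1) + p(0) r + q(0) = 0, i.e. r^2 + (p(0) - 1) r + q(0) = 0, i.e. r^2 - 4 r = 0.
Discriminant: (-4)^2 - 4(0) = 16, so r = (4 ± 4)/2.
Solving: r_1 = 4, r_2 = 0.

indicial: r^2 - 4 r = 0; roots r_1 = 4, r_2 = 0


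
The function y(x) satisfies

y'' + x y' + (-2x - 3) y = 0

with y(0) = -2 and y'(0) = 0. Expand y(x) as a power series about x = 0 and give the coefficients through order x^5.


Ansatz: y(x) = sum_{n>=0} a_n x^n, so y'(x) = sum_{n>=1} n a_n x^(n-1) and y''(x) = sum_{n>=2} n(n-1) a_n x^(n-2).
Substitute into P(x) y'' + Q(x) y' + R(x) y = 0 with P(x) = 1, Q(x) = x, R(x) = -2x - 3, and match powers of x.
Initial conditions: a_0 = -2, a_1 = 0.
Setting the coefficient of each power of x to zero and solving order by order (substituting the coefficients already found):
  x^0: 2 a_2 - 3 a_0 = 0  ->  2 a_2 = 3 a_0 = -6  ->  a_2 = -3
  x^1: 6 a_3 - 2 a_1 - 2 a_0 = 0  ->  6 a_3 = 2 a_1 + 2 a_0 = -4  ->  a_3 = -2/3
  x^2: 12 a_4 - a_2 - 2 a_1 = 0  ->  12 a_4 = a_2 + 2 a_1 = -3  ->  a_4 = -1/4
  x^3: 20 a_5 - 2 a_2 = 0  ->  20 a_5 = 2 a_2 = -6  ->  a_5 = -3/10
Truncated series: y(x) = -2 - 3 x^2 - (2/3) x^3 - (1/4) x^4 - (3/10) x^5 + O(x^6).

a_0 = -2; a_1 = 0; a_2 = -3; a_3 = -2/3; a_4 = -1/4; a_5 = -3/10


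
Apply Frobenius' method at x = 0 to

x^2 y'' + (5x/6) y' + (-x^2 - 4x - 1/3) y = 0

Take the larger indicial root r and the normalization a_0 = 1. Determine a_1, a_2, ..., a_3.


Write in Frobenius form y'' + (p(x)/x) y' + (q(x)/x^2) y = 0:
  p(x) = 5/6,  q(x) = -x^2 - 4x - 1/3.
Indicial equation: r(r-1) + (5/6) r + (-1/3) = 0 -> roots r_1 = 2/3, r_2 = -1/2.
Take r = r_1 = 2/3. Let y(x) = x^r sum_{n>=0} a_n x^n with a_0 = 1.
Substitute y = x^r sum a_n x^n and match x^{r+n}. The recurrence is
  D(n) a_n - 4 a_{n-1} - 1 a_{n-2} = 0,  where D(n) = (r+n)(r+n-1) + (5/6)(r+n) + (-1/3).
  a_n = [4 a_{n-1} + 1 a_{n-2}] / D(n).
Since the indicial polynomial factors as (r - r_1)(r - r_2), D(n) = (r_1 + n - r_1)(r_1 + n - r_2) = n(n + 7/6).
Evaluating step by step (a_0 = 1):
  n = 1: D(1) = 1(1 + 7/6) = 13/6; numerator = 4(1) = 4; a_1 = (4)/(13/6) = 24/13
  n = 2: D(2) = 2(2 + 7/6) = 19/3; numerator = 4(24/13) + 1(1) = 109/13; a_2 = (109/13)/(19/3) = 327/247
  n = 3: D(3) = 3(3 + 7/6) = 25/2; numerator = 4(327/247) + 1(24/13) = 1764/247; a_3 = (1764/247)/(25/2) = 3528/6175

r = 2/3; a_0 = 1; a_1 = 24/13; a_2 = 327/247; a_3 = 3528/6175


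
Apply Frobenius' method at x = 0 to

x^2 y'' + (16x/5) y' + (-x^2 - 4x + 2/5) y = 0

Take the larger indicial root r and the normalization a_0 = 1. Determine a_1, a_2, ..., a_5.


Write in Frobenius form y'' + (p(x)/x) y' + (q(x)/x^2) y = 0:
  p(x) = 16/5,  q(x) = -x^2 - 4x + 2/5.
Indicial equation: r(r-1) + (16/5) r + (2/5) = 0 -> roots r_1 = -1/5, r_2 = -2.
Take r = r_1 = -1/5. Let y(x) = x^r sum_{n>=0} a_n x^n with a_0 = 1.
Substitute y = x^r sum a_n x^n and match x^{r+n}. The recurrence is
  D(n) a_n - 4 a_{n-1} - 1 a_{n-2} = 0,  where D(n) = (r+n)(r+n-1) + (16/5)(r+n) + (2/5).
  a_n = [4 a_{n-1} + 1 a_{n-2}] / D(n).
Since the indicial polynomial factors as (r - r_1)(r - r_2), D(n) = (r_1 + n - r_1)(r_1 + n - r_2) = n(n + 9/5).
Evaluating step by step (a_0 = 1):
  n = 1: D(1) = 1(1 + 9/5) = 14/5; numerator = 4(1) = 4; a_1 = (4)/(14/5) = 10/7
  n = 2: D(2) = 2(2 + 9/5) = 38/5; numerator = 4(10/7) + 1(1) = 47/7; a_2 = (47/7)/(38/5) = 235/266
  n = 3: D(3) = 3(3 + 9/5) = 72/5; numerator = 4(235/266) + 1(10/7) = 660/133; a_3 = (660/133)/(72/5) = 275/798
  n = 4: D(4) = 4(4 + 9/5) = 116/5; numerator = 4(275/798) + 1(235/266) = 95/42; a_4 = (95/42)/(116/5) = 475/4872
  n = 5: D(5) = 5(5 + 9/5) = 34; numerator = 4(475/4872) + 1(275/798) = 8500/11571; a_5 = (8500/11571)/(34) = 250/11571

r = -1/5; a_0 = 1; a_1 = 10/7; a_2 = 235/266; a_3 = 275/798; a_4 = 475/4872; a_5 = 250/11571


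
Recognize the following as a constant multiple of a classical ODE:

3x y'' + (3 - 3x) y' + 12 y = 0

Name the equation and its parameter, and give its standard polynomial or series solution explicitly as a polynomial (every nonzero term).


All three coefficients share the factor 3; dividing through by 3 gives  x y'' + (1 - x) y' + 4 y = 0.
This matches the Laguerre equation x y'' + (1 - x) y' + n y = 0 with n = 4; the polynomial solution is L_4(x).
With y = sum_k a_k x^k, matching x^k gives (k+1)k a_{k+1} + (k+1) a_{k+1} - k a_k + n a_k = 0, i.e. (k+1)^2 a_{k+1} = (k - n) a_k = (k - 4) a_k. The right side vanishes at k = 4, so the series terminates at degree 4.
Standard normalization L_n(0) = 1 gives a_0 = 1. Work upward with a_{k+1} = (k - 4) a_k / (k+1)^2:
  a_1 = (0 - 4)(1) / 1^2 = -4/1 = -4
  a_2 = (1 - 4)(-4) / 2^2 = 12/4 = 3
  a_3 = (2 - 4)(3) / 3^2 = -6/9 = -2/3
  a_4 = (3 - 4)(-2/3) / 4^2 = (2/3)/16 = 1/24
Hence L_4(x) = x^4/24 - 2 x^3/3 + 3 x^2 - 4 x + 1.

L_4(x); series = x^4/24 - 2 x^3/3 + 3 x^2 - 4 x + 1


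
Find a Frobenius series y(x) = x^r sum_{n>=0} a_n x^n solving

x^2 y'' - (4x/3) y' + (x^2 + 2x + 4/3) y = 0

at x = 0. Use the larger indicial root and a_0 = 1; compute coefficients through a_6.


Write in Frobenius form y'' + (p(x)/x) y' + (q(x)/x^2) y = 0:
  p(x) = -4/3,  q(x) = x^2 + 2x + 4/3.
Indicial equation: r(r-1) + (-4/3) r + (4/3) = 0 -> roots r_1 = 4/3, r_2 = 1.
Take r = r_1 = 4/3. Let y(x) = x^r sum_{n>=0} a_n x^n with a_0 = 1.
Substitute y = x^r sum a_n x^n and match x^{r+n}. The recurrence is
  D(n) a_n + 2 a_{n-1} + 1 a_{n-2} = 0,  where D(n) = (r+n)(r+n-1) + (-4/3)(r+n) + (4/3).
  a_n = [-2 a_{n-1} - 1 a_{n-2}] / D(n).
Since the indicial polynomial factors as (r - r_1)(r - r_2), D(n) = (r_1 + n - r_1)(r_1 + n - r_2) = n(n + 1/3).
Evaluating step by step (a_0 = 1):
  n = 1: D(1) = 1(1 + 1/3) = 4/3; numerator = -2(1) = -2; a_1 = (-2)/(4/3) = -3/2
  n = 2: D(2) = 2(2 + 1/3) = 14/3; numerator = -2(-3/2) - 1(1) = 2; a_2 = (2)/(14/3) = 3/7
  n = 3: D(3) = 3(3 + 1/3) = 10; numerator = -2(3/7) - 1(-3/2) = 9/14; a_3 = (9/14)/(10) = 9/140
  n = 4: D(4) = 4(4 + 1/3) = 52/3; numerator = -2(9/140) - 1(3/7) = -39/70; a_4 = (-39/70)/(52/3) = -9/280
  n = 5: D(5) = 5(5 + 1/3) = 80/3; numerator = -2(-9/280) - 1(9/140) = 0; a_5 = (0)/(80/3) = 0
  n = 6: D(6) = 6(6 + 1/3) = 38; numerator = -2(0) - 1(-9/280) = 9/280; a_6 = (9/280)/(38) = 9/10640

r = 4/3; a_0 = 1; a_1 = -3/2; a_2 = 3/7; a_3 = 9/140; a_4 = -9/280; a_5 = 0; a_6 = 9/10640


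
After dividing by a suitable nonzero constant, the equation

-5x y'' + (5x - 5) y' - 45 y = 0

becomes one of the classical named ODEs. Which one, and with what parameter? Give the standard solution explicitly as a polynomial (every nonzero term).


All three coefficients share the factor -5; dividing through by -5 gives  x y'' + (1 - x) y' + 9 y = 0.
This matches the Laguerre equation x y'' + (1 - x) y' + n y = 0 with n = 9; the polynomial solution is L_9(x).
With y = sum_k a_k x^k, matching x^k gives (k+1)k a_{k+1} + (k+1) a_{k+1} - k a_k + n a_k = 0, i.e. (k+1)^2 a_{k+1} = (k - n) a_k = (k - 9) a_k. The right side vanishes at k = 9, so the series terminates at degree 9.
Standard normalization L_n(0) = 1 gives a_0 = 1. Work upward with a_{k+1} = (k - 9) a_k / (k+1)^2:
  a_1 = (0 - 9)(1) / 1^2 = -9/1 = -9
  a_2 = (1 - 9)(-9) / 2^2 = 72/4 = 18
  a_3 = (2 - 9)(18) / 3^2 = -126/9 = -14
  a_4 = (3 - 9)(-14) / 4^2 = 84/16 = 21/4
  a_5 = (4 - 9)(21/4) / 5^2 = (-105/4)/25 = -21/20
  a_6 = (5 - 9)(-21/20) / 6^2 = (21/5)/36 = 7/60
  a_7 = (6 - 9)(7/60) / 7^2 = (-7/20)/49 = -1/140
  a_8 = (7 - 9)(-1/140) / 8^2 = (1/70)/64 = 1/4480
  a_9 = (8 - 9)(1/4480) / 9^2 = (-1/4480)/81 = -1/362880
Hence L_9(x) = -x^9/362880 + x^8/4480 - x^7/140 + 7 x^6/60 - 21 x^5/20 + 21 x^4/4 - 14 x^3 + 18 x^2 - 9 x + 1.

L_9(x); series = -x^9/362880 + x^8/4480 - x^7/140 + 7 x^6/60 - 21 x^5/20 + 21 x^4/4 - 14 x^3 + 18 x^2 - 9 x + 1


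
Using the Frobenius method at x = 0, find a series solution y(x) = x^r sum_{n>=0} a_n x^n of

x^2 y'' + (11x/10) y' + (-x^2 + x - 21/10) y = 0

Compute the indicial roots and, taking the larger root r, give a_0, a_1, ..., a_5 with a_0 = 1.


Write in Frobenius form y'' + (p(x)/x) y' + (q(x)/x^2) y = 0:
  p(x) = 11/10,  q(x) = -x^2 + x - 21/10.
Indicial equation: r(r-1) + (11/10) r + (-21/10) = 0 -> roots r_1 = 7/5, r_2 = -3/2.
Take r = r_1 = 7/5. Let y(x) = x^r sum_{n>=0} a_n x^n with a_0 = 1.
Substitute y = x^r sum a_n x^n and match x^{r+n}. The recurrence is
  D(n) a_n + 1 a_{n-1} - 1 a_{n-2} = 0,  where D(n) = (r+n)(r+n-1) + (11/10)(r+n) + (-21/10).
  a_n = [-1 a_{n-1} + 1 a_{n-2}] / D(n).
Since the indicial polynomial factors as (r - r_1)(r - r_2), D(n) = (r_1 + n - r_1)(r_1 + n - r_2) = n(n + 29/10).
Evaluating step by step (a_0 = 1):
  n = 1: D(1) = 1(1 + 29/10) = 39/10; numerator = -1(1) = -1; a_1 = (-1)/(39/10) = -10/39
  n = 2: D(2) = 2(2 + 29/10) = 49/5; numerator = -1(-10/39) + 1(1) = 49/39; a_2 = (49/39)/(49/5) = 5/39
  n = 3: D(3) = 3(3 + 29/10) = 177/10; numerator = -1(5/39) + 1(-10/39) = -5/13; a_3 = (-5/13)/(177/10) = -50/2301
  n = 4: D(4) = 4(4 + 29/10) = 138/5; numerator = -1(-50/2301) + 1(5/39) = 115/767; a_4 = (115/767)/(138/5) = 25/4602
  n = 5: D(5) = 5(5 + 29/10) = 79/2; numerator = -1(25/4602) + 1(-50/2301) = -125/4602; a_5 = (-125/4602)/(79/2) = -125/181779

r = 7/5; a_0 = 1; a_1 = -10/39; a_2 = 5/39; a_3 = -50/2301; a_4 = 25/4602; a_5 = -125/181779


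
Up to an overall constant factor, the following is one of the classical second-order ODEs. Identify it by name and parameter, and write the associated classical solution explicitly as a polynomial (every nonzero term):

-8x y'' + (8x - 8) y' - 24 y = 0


All three coefficients share the factor -8; dividing through by -8 gives  x y'' + (1 - x) y' + 3 y = 0.
This matches the Laguerre equation x y'' + (1 - x) y' + n y = 0 with n = 3; the polynomial solution is L_3(x).
With y = sum_k a_k x^k, matching x^k gives (k+1)k a_{k+1} + (k+1) a_{k+1} - k a_k + n a_k = 0, i.e. (k+1)^2 a_{k+1} = (k - n) a_k = (k - 3) a_k. The right side vanishes at k = 3, so the series terminates at degree 3.
Standard normalization L_n(0) = 1 gives a_0 = 1. Work upward with a_{k+1} = (k - 3) a_k / (k+1)^2:
  a_1 = (0 - 3)(1) / 1^2 = -3/1 = -3
  a_2 = (1 - 3)(-3) / 2^2 = 6/4 = 3/2
  a_3 = (2 - 3)(3/2) / 3^2 = (-3/2)/9 = -1/6
Hence L_3(x) = -x^3/6 + 3 x^2/2 - 3 x + 1.

L_3(x); series = -x^3/6 + 3 x^2/2 - 3 x + 1


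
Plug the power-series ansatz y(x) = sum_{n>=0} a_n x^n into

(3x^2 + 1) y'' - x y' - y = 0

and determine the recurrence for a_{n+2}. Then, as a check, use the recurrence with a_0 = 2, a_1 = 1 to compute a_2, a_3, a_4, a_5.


Substitute y = sum_n a_n x^n.
(1 + 3 x^2) y'' contributes (n+2)(n+1) a_{n+2} + 3 n(n-1) a_n at x^n.
-x y'(x) contributes -n a_n at x^n.
-y(x) contributes -1 a_n at x^n.
Matching x^n: (n+2)(n+1) a_{n+2} + (3 n(n-1) - n - 1) a_n = 0.
Thus a_{n+2} = (-3 n(n-1) + n + 1) / ((n+1)(n+2)) * a_n.

Check with a_0 = 2, a_1 = 1 (apply the recurrence for n = 0, 1, 2, 3): a_0 = 2, a_1 = 1, a_2 = 1, a_3 = 1/3, a_4 = -1/4, a_5 = -7/30.

a_(n+2) = (-3 n(n-1) + n + 1) / ((n+1)(n+2)) * a_n; check: a_0 = 2, a_1 = 1, a_2 = 1, a_3 = 1/3, a_4 = -1/4, a_5 = -7/30


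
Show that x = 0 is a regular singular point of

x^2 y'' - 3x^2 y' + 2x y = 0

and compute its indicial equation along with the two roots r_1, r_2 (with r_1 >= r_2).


Divide by x^2 to reach normal form y'' + P_1(x) y' + P_2(x) y = 0 with P_1(x) = -3 and P_2(x) = 2/x.
x = 0 is a singular point because the y-coefficient 2/x has a pole at x = 0.
It is a regular singular point because x P_1(x) = p(x) = -3x and x^2 P_2(x) = q(x) = 2x are polynomials, hence analytic at x = 0.
p(0) = 0,  q(0) = 0.
Indicial equation: r(r-1) + p(0) r + q(0) = 0, i.e. r^2 + (p(0) - 1) r + q(0) = 0, i.e. r^2 - 1 r = 0.
Discriminant: (-1)^2 - 4(0) = 1, so r = (1 ± 1)/2.
Solving: r_1 = 1, r_2 = 0.

indicial: r^2 - 1 r = 0; roots r_1 = 1, r_2 = 0


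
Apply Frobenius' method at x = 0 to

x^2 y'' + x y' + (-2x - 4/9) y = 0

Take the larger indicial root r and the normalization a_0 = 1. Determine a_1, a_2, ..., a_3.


Write in Frobenius form y'' + (p(x)/x) y' + (q(x)/x^2) y = 0:
  p(x) = 1,  q(x) = -2x - 4/9.
Indicial equation: r(r-1) + (1) r + (-4/9) = 0 -> roots r_1 = 2/3, r_2 = -2/3.
Take r = r_1 = 2/3. Let y(x) = x^r sum_{n>=0} a_n x^n with a_0 = 1.
Substitute y = x^r sum a_n x^n and match x^{r+n}. The recurrence is
  D(n) a_n - 2 a_{n-1} = 0,  where D(n) = (r+n)(r+n-1) + (1)(r+n) + (-4/9).
  a_n = 2 / D(n) * a_{n-1}.
Since the indicial polynomial factors as (r - r_1)(r - r_2), D(n) = (r_1 + n - r_1)(r_1 + n - r_2) = n(n + 4/3).
Evaluating step by step (a_0 = 1):
  n = 1: D(1) = 1(1 + 4/3) = 7/3; numerator = 2(1) = 2; a_1 = (2)/(7/3) = 6/7
  n = 2: D(2) = 2(2 + 4/3) = 20/3; numerator = 2(6/7) = 12/7; a_2 = (12/7)/(20/3) = 9/35
  n = 3: D(3) = 3(3 + 4/3) = 13; numerator = 2(9/35) = 18/35; a_3 = (18/35)/(13) = 18/455

r = 2/3; a_0 = 1; a_1 = 6/7; a_2 = 9/35; a_3 = 18/455


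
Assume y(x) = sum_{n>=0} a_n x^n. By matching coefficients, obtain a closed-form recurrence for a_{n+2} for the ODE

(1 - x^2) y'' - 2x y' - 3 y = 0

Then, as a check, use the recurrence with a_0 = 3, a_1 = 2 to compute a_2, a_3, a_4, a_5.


Substitute y = sum_n a_n x^n.
(1 - 1 x^2) y'' contributes (n+2)(n+1) a_{n+2} - n(n-1) a_n at x^n.
-2 x y'(x) contributes -2 n a_n at x^n.
-3 y(x) contributes -3 a_n at x^n.
Matching x^n: (n+2)(n+1) a_{n+2} + (-n(n-1) - 2 n - 3) a_n = 0.
Thus a_{n+2} = (n(n-1) + 2 n + 3) / ((n+1)(n+2)) * a_n.

Check with a_0 = 3, a_1 = 2 (apply the recurrence for n = 0, 1, 2, 3): a_0 = 3, a_1 = 2, a_2 = 9/2, a_3 = 5/3, a_4 = 27/8, a_5 = 5/4.

a_(n+2) = (n(n-1) + 2 n + 3) / ((n+1)(n+2)) * a_n; check: a_0 = 3, a_1 = 2, a_2 = 9/2, a_3 = 5/3, a_4 = 27/8, a_5 = 5/4


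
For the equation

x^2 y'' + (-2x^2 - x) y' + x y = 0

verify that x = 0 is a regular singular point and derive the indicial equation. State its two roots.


Divide by x^2 to reach normal form y'' + P_1(x) y' + P_2(x) y = 0 with P_1(x) = -2 - 1/x and P_2(x) = 1/x.
x = 0 is a singular point because the y'-coefficient -2 - 1/x has a pole at x = 0 and the y-coefficient 1/x has a pole at x = 0.
It is a regular singular point because x P_1(x) = p(x) = -2x - 1 and x^2 P_2(x) = q(x) = x are polynomials, hence analytic at x = 0.
p(0) = -1,  q(0) = 0.
Indicial equation: r(r-1) + p(0) r + q(0) = 0, i.e. r^2 + (p(0) - 1) r + q(0) = 0, i.e. r^2 - 2 r = 0.
Discriminant: (-2)^2 - 4(0) = 4, so r = (2 ± 2)/2.
Solving: r_1 = 2, r_2 = 0.

indicial: r^2 - 2 r = 0; roots r_1 = 2, r_2 = 0


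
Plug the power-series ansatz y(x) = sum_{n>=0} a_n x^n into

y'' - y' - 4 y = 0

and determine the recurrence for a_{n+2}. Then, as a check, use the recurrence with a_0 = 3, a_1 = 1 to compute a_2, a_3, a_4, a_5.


Substitute y = sum_n a_n x^n.
y''(x) has coefficient (n+2)(n+1) a_{n+2} at x^n;
-y'(x) has coefficient -(n+1) a_{n+1} at x^n;
-4 y(x) has coefficient -4 a_n at x^n.
Matching x^n: (n+2)(n+1) a_{n+2} - (n+1) a_{n+1} - 4 a_n = 0.
Thus a_{n+2} = [(n+1) a_{n+1} + 4 a_n] / ((n+1)(n+2)).

Check with a_0 = 3, a_1 = 1 (apply the recurrence for n = 0, 1, 2, 3): a_0 = 3, a_1 = 1, a_2 = 13/2, a_3 = 17/6, a_4 = 23/8, a_5 = 137/120.

a_(n+2) = [(n+1) a_(n+1) + 4 a_n] / ((n+1)(n+2)); check: a_0 = 3, a_1 = 1, a_2 = 13/2, a_3 = 17/6, a_4 = 23/8, a_5 = 137/120


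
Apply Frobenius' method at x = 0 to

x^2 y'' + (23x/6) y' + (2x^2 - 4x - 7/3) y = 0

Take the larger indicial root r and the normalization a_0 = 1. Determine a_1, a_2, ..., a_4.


Write in Frobenius form y'' + (p(x)/x) y' + (q(x)/x^2) y = 0:
  p(x) = 23/6,  q(x) = 2x^2 - 4x - 7/3.
Indicial equation: r(r-1) + (23/6) r + (-7/3) = 0 -> roots r_1 = 2/3, r_2 = -7/2.
Take r = r_1 = 2/3. Let y(x) = x^r sum_{n>=0} a_n x^n with a_0 = 1.
Substitute y = x^r sum a_n x^n and match x^{r+n}. The recurrence is
  D(n) a_n - 4 a_{n-1} + 2 a_{n-2} = 0,  where D(n) = (r+n)(r+n-1) + (23/6)(r+n) + (-7/3).
  a_n = [4 a_{n-1} - 2 a_{n-2}] / D(n).
Since the indicial polynomial factors as (r - r_1)(r - r_2), D(n) = (r_1 + n - r_1)(r_1 + n - r_2) = n(n + 25/6).
Evaluating step by step (a_0 = 1):
  n = 1: D(1) = 1(1 + 25/6) = 31/6; numerator = 4(1) = 4; a_1 = (4)/(31/6) = 24/31
  n = 2: D(2) = 2(2 + 25/6) = 37/3; numerator = 4(24/31) - 2(1) = 34/31; a_2 = (34/31)/(37/3) = 102/1147
  n = 3: D(3) = 3(3 + 25/6) = 43/2; numerator = 4(102/1147) - 2(24/31) = -1368/1147; a_3 = (-1368/1147)/(43/2) = -2736/49321
  n = 4: D(4) = 4(4 + 25/6) = 98/3; numerator = 4(-2736/49321) - 2(102/1147) = -636/1591; a_4 = (-636/1591)/(98/3) = -954/77959

r = 2/3; a_0 = 1; a_1 = 24/31; a_2 = 102/1147; a_3 = -2736/49321; a_4 = -954/77959


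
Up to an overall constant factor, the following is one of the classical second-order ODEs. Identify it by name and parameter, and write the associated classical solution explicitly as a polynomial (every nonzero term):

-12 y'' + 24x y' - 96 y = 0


All three coefficients share the factor -12; dividing through by -12 gives  y'' - 2x y' + 8 y = 0.
This matches the Hermite equation y'' - 2x y' + 2n y = 0 with 2n = 8, so n = 4; the polynomial solution is H_4(x).
With y = sum_k a_k x^k, matching x^k gives (k+2)(k+1) a_{k+2} = 2(k - n) a_k = 2(k - 4) a_k. The right side vanishes at k = 4, so the series with the parity of 4 terminates at degree 4.
Standard normalization: leading coefficient of H_n is 2^n, so a_4 = 2^4 = 16. Work downward with a_k = (k+1)(k+2) a_{k+2} / (2(k - n)):
  a_2 = (3)(4)(16) / (2(2 - 4)) = 192/(-4) = -48
  a_0 = (1)(2)(-48) / (2(0 - 4)) = -96/(-8) = 12
Hence H_4(x) = 16 x^4 - 48 x^2 + 12.

H_4(x); series = 16 x^4 - 48 x^2 + 12


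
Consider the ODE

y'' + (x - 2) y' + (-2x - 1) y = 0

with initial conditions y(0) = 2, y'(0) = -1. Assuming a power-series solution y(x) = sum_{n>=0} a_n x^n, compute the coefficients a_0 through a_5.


Ansatz: y(x) = sum_{n>=0} a_n x^n, so y'(x) = sum_{n>=1} n a_n x^(n-1) and y''(x) = sum_{n>=2} n(n-1) a_n x^(n-2).
Substitute into P(x) y'' + Q(x) y' + R(x) y = 0 with P(x) = 1, Q(x) = x - 2, R(x) = -2x - 1, and match powers of x.
Initial conditions: a_0 = 2, a_1 = -1.
Setting the coefficient of each power of x to zero and solving order by order (substituting the coefficients already found):
  x^0: 2 a_2 - 2 a_1 - a_0 = 0  ->  2 a_2 = 2 a_1 + a_0 = 0  ->  a_2 = 0
  x^1: 6 a_3 - 4 a_2 - 2 a_0 = 0  ->  6 a_3 = 4 a_2 + 2 a_0 = 4  ->  a_3 = 2/3
  x^2: 12 a_4 - 6 a_3 + a_2 - 2 a_1 = 0  ->  12 a_4 = 6 a_3 - a_2 + 2 a_1 = 2  ->  a_4 = 1/6
  x^3: 20 a_5 - 8 a_4 + 2 a_3 - 2 a_2 = 0  ->  20 a_5 = 8 a_4 - 2 a_3 + 2 a_2 = 0  ->  a_5 = 0
Truncated series: y(x) = 2 - x + (2/3) x^3 + (1/6) x^4 + O(x^6).

a_0 = 2; a_1 = -1; a_2 = 0; a_3 = 2/3; a_4 = 1/6; a_5 = 0


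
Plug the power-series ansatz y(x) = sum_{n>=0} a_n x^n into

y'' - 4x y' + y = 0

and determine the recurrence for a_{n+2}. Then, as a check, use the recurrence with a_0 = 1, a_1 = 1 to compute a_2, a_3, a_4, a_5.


Substitute y = sum_n a_n x^n.
y''(x) has coefficient (n+2)(n+1) a_{n+2} at x^n;
-4 x y'(x) has coefficient -4 n a_n at x^n (shift);
y(x) has coefficient 1 a_n at x^n.
Matching x^n: (n+2)(n+1) a_{n+2} + (-4n + 1) a_n = 0.
Thus a_{n+2} = (4n - 1) / ((n+1)(n+2)) * a_n.

Check with a_0 = 1, a_1 = 1 (apply the recurrence for n = 0, 1, 2, 3): a_0 = 1, a_1 = 1, a_2 = -1/2, a_3 = 1/2, a_4 = -7/24, a_5 = 11/40.

a_(n+2) = (4n - 1) / ((n+1)(n+2)) * a_n; check: a_0 = 1, a_1 = 1, a_2 = -1/2, a_3 = 1/2, a_4 = -7/24, a_5 = 11/40


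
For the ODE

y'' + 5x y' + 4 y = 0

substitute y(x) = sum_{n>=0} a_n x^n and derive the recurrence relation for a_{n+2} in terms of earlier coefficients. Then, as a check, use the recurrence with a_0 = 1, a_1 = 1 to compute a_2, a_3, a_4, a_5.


Substitute y = sum_n a_n x^n.
y''(x) has coefficient (n+2)(n+1) a_{n+2} at x^n;
5 x y'(x) has coefficient 5 n a_n at x^n (shift);
4 y(x) has coefficient 4 a_n at x^n.
Matching x^n: (n+2)(n+1) a_{n+2} + (5n + 4) a_n = 0.
Thus a_{n+2} = (-5n - 4) / ((n+1)(n+2)) * a_n.

Check with a_0 = 1, a_1 = 1 (apply the recurrence for n = 0, 1, 2, 3): a_0 = 1, a_1 = 1, a_2 = -2, a_3 = -3/2, a_4 = 7/3, a_5 = 57/40.

a_(n+2) = (-5n - 4) / ((n+1)(n+2)) * a_n; check: a_0 = 1, a_1 = 1, a_2 = -2, a_3 = -3/2, a_4 = 7/3, a_5 = 57/40


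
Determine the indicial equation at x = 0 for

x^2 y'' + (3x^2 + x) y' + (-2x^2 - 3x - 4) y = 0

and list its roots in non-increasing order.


Divide by x^2 to reach normal form y'' + P_1(x) y' + P_2(x) y = 0 with P_1(x) = 3 + 1/x and P_2(x) = -2 - 3/x - 4/x^2.
x = 0 is a singular point because the y'-coefficient 3 + 1/x has a pole at x = 0 and the y-coefficient -2 - 3/x - 4/x^2 has a pole at x = 0.
It is a regular singular point because x P_1(x) = p(x) = 3x + 1 and x^2 P_2(x) = q(x) = -2x^2 - 3x - 4 are polynomials, hence analytic at x = 0.
p(0) = 1,  q(0) = -4.
Indicial equation: r(r-1) + p(0) r + q(0) = 0, i.e. r^2 + (p(0) - 1) r + q(0) = 0, i.e. r^2 - 4 = 0.
Discriminant: (0)^2 - 4(-4) = 16, so r = (0 ± 4)/2.
Solving: r_1 = 2, r_2 = -2.

indicial: r^2 - 4 = 0; roots r_1 = 2, r_2 = -2


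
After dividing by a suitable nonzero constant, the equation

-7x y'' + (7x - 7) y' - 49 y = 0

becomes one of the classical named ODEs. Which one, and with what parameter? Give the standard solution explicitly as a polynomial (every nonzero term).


All three coefficients share the factor -7; dividing through by -7 gives  x y'' + (1 - x) y' + 7 y = 0.
This matches the Laguerre equation x y'' + (1 - x) y' + n y = 0 with n = 7; the polynomial solution is L_7(x).
With y = sum_k a_k x^k, matching x^k gives (k+1)k a_{k+1} + (k+1) a_{k+1} - k a_k + n a_k = 0, i.e. (k+1)^2 a_{k+1} = (k - n) a_k = (k - 7) a_k. The right side vanishes at k = 7, so the series terminates at degree 7.
Standard normalization L_n(0) = 1 gives a_0 = 1. Work upward with a_{k+1} = (k - 7) a_k / (k+1)^2:
  a_1 = (0 - 7)(1) / 1^2 = -7/1 = -7
  a_2 = (1 - 7)(-7) / 2^2 = 42/4 = 21/2
  a_3 = (2 - 7)(21/2) / 3^2 = (-105/2)/9 = -35/6
  a_4 = (3 - 7)(-35/6) / 4^2 = (70/3)/16 = 35/24
  a_5 = (4 - 7)(35/24) / 5^2 = (-35/8)/25 = -7/40
  a_6 = (5 - 7)(-7/40) / 6^2 = (7/20)/36 = 7/720
  a_7 = (6 - 7)(7/720) / 7^2 = (-7/720)/49 = -1/5040
Hence L_7(x) = -x^7/5040 + 7 x^6/720 - 7 x^5/40 + 35 x^4/24 - 35 x^3/6 + 21 x^2/2 - 7 x + 1.

L_7(x); series = -x^7/5040 + 7 x^6/720 - 7 x^5/40 + 35 x^4/24 - 35 x^3/6 + 21 x^2/2 - 7 x + 1


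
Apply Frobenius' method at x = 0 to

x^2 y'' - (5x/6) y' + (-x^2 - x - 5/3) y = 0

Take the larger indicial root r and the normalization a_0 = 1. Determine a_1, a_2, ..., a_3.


Write in Frobenius form y'' + (p(x)/x) y' + (q(x)/x^2) y = 0:
  p(x) = -5/6,  q(x) = -x^2 - x - 5/3.
Indicial equation: r(r-1) + (-5/6) r + (-5/3) = 0 -> roots r_1 = 5/2, r_2 = -2/3.
Take r = r_1 = 5/2. Let y(x) = x^r sum_{n>=0} a_n x^n with a_0 = 1.
Substitute y = x^r sum a_n x^n and match x^{r+n}. The recurrence is
  D(n) a_n - 1 a_{n-1} - 1 a_{n-2} = 0,  where D(n) = (r+n)(r+n-1) + (-5/6)(r+n) + (-5/3).
  a_n = [1 a_{n-1} + 1 a_{n-2}] / D(n).
Since the indicial polynomial factors as (r - r_1)(r - r_2), D(n) = (r_1 + n - r_1)(r_1 + n - r_2) = n(n + 19/6).
Evaluating step by step (a_0 = 1):
  n = 1: D(1) = 1(1 + 19/6) = 25/6; numerator = 1(1) = 1; a_1 = (1)/(25/6) = 6/25
  n = 2: D(2) = 2(2 + 19/6) = 31/3; numerator = 1(6/25) + 1(1) = 31/25; a_2 = (31/25)/(31/3) = 3/25
  n = 3: D(3) = 3(3 + 19/6) = 37/2; numerator = 1(3/25) + 1(6/25) = 9/25; a_3 = (9/25)/(37/2) = 18/925

r = 5/2; a_0 = 1; a_1 = 6/25; a_2 = 3/25; a_3 = 18/925


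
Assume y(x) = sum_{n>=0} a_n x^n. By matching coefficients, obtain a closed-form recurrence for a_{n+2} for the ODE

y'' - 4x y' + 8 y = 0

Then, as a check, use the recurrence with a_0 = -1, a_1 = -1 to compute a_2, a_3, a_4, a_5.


Substitute y = sum_n a_n x^n.
y''(x) has coefficient (n+2)(n+1) a_{n+2} at x^n;
-4 x y'(x) has coefficient -4 n a_n at x^n (shift);
8 y(x) has coefficient 8 a_n at x^n.
Matching x^n: (n+2)(n+1) a_{n+2} + (-4n + 8) a_n = 0.
Thus a_{n+2} = (4n - 8) / ((n+1)(n+2)) * a_n.

Check with a_0 = -1, a_1 = -1 (apply the recurrence for n = 0, 1, 2, 3): a_0 = -1, a_1 = -1, a_2 = 4, a_3 = 2/3, a_4 = 0, a_5 = 2/15.

a_(n+2) = (4n - 8) / ((n+1)(n+2)) * a_n; check: a_0 = -1, a_1 = -1, a_2 = 4, a_3 = 2/3, a_4 = 0, a_5 = 2/15


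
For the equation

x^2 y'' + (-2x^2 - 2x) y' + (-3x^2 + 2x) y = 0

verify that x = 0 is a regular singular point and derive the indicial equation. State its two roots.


Divide by x^2 to reach normal form y'' + P_1(x) y' + P_2(x) y = 0 with P_1(x) = -2 - 2/x and P_2(x) = -3 + 2/x.
x = 0 is a singular point because the y'-coefficient -2 - 2/x has a pole at x = 0 and the y-coefficient -3 + 2/x has a pole at x = 0.
It is a regular singular point because x P_1(x) = p(x) = -2x - 2 and x^2 P_2(x) = q(x) = -3x^2 + 2x are polynomials, hence analytic at x = 0.
p(0) = -2,  q(0) = 0.
Indicial equation: r(r-1) + p(0) r + q(0) = 0, i.e. r^2 + (p(0) - 1) r + q(0) = 0, i.e. r^2 - 3 r = 0.
Discriminant: (-3)^2 - 4(0) = 9, so r = (3 ± 3)/2.
Solving: r_1 = 3, r_2 = 0.

indicial: r^2 - 3 r = 0; roots r_1 = 3, r_2 = 0
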